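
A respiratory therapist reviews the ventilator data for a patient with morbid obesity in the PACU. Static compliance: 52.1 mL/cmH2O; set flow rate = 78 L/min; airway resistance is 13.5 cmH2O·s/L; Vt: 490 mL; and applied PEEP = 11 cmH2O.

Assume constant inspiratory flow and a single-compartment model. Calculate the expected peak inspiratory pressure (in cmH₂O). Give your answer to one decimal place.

38.0

Flow: 78 L/min ÷ 60 = 1.3 L/s.
Equation of motion (constant flow): PIP = Vt/C + R·V̇ + PEEP.
PIP = 490/52.1 + 13.5×1.3 + 11 = 9.405 + 17.55 + 11 = 37.955 cmH2O.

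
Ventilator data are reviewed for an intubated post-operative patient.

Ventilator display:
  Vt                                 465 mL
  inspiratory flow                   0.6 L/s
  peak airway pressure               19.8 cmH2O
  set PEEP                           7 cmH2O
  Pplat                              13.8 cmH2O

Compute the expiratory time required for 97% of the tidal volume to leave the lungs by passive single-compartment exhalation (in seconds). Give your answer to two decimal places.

R = (PIP − Pplat)/V̇ = (19.8 − 13.8) / 0.6 = 6.0/0.6 = 10.0 cmH2O·s/L.
C = Vt/(Pplat − PEEP) = 465.0 / (13.8 − 7) = 465.0/6.8 = 68.382 mL/cmH2O.
τ = R × C = 10.0 × 0.06838 L/cmH2O = 0.6838 s.
t = −τ·ln(1 − 0.97) = −0.6838·ln(0.03) = 2.398 s.

2.40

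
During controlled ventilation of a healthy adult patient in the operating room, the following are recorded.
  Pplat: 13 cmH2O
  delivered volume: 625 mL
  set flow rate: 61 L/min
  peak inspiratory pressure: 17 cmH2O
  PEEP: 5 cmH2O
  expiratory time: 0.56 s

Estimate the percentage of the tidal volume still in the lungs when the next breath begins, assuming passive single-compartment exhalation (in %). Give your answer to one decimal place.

16.2

Flow: 61 L/min ÷ 60 = 1.0167 L/s.
R = (PIP − Pplat)/V̇ = (17 − 13) / 1.0167 = 4.0/1.0167 = 3.934 cmH2O·s/L.
C = Vt/(Pplat − PEEP) = 625.0 / (13 − 5) = 625.0/8.0 = 78.125 mL/cmH2O.
τ = R × C = 3.934 × 0.07813 L/cmH2O = 0.3074 s.
Fraction remaining at end-expiration = e^(−Te/τ) = e^(−0.56/0.3074) = 0.1617 → 16.17%.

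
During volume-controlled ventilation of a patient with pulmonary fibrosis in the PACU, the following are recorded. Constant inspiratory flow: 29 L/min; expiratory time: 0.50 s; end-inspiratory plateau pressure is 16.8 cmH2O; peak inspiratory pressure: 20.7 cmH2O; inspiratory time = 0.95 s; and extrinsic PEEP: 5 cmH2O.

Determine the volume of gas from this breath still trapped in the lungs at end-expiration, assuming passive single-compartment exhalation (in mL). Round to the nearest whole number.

Flow: 29 L/min ÷ 60 = 0.4833 L/s.
Vt = flow × Ti = 0.4833 L/s × 0.95 s × 1000 mL/L = 459.14 mL.
R = (PIP − Pplat)/V̇ = (20.7 − 16.8) / 0.4833 = 3.9/0.4833 = 8.07 cmH2O·s/L.
C = Vt/(Pplat − PEEP) = 459.14 / (16.8 − 5) = 459.14/11.8 = 38.91 mL/cmH2O.
τ = R × C = 8.07 × 0.03891 L/cmH2O = 0.314 s.
Fraction remaining = e^(−Te/τ) = e^(−0.50/0.314) = 0.2034.
Trapped volume = 459.14 × 0.2034 = 93.389 mL.

93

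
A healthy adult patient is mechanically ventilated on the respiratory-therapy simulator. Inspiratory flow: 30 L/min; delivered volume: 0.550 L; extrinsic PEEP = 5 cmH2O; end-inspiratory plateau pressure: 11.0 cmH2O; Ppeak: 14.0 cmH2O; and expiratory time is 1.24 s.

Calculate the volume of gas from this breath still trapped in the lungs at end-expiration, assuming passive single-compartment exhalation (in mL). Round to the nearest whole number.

Flow: 30 L/min ÷ 60 = 0.5 L/s.
R = (PIP − Pplat)/V̇ = (14.0 − 11.0) / 0.5 = 3.0/0.5 = 6.0 cmH2O·s/L.
C = Vt/(Pplat − PEEP) = 550.0 / (11.0 − 5) = 550.0/6.0 = 91.667 mL/cmH2O.
τ = R × C = 6.0 × 0.09167 L/cmH2O = 0.55 s.
Fraction remaining = e^(−Te/τ) = e^(−1.24/0.55) = 0.1049.
Trapped volume = 550.0 × 0.1049 = 57.695 mL.

58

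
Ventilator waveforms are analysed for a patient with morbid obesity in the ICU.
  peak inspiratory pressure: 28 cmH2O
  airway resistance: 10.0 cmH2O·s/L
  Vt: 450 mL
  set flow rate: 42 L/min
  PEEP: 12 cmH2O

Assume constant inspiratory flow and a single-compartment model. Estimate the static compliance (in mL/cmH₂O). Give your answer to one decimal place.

Flow: 42 L/min ÷ 60 = 0.7 L/s.
Equation of motion (constant flow): PIP = Vt/C + R·V̇ + PEEP.
Vt/C = PIP − R·V̇ − PEEP = 28 − 10.0×0.7 − 12 = 28 − 7.0 − 12 = 9.0 cmH2O.
C = Vt / 9.0 = 450 / 9.0 = 50.0 mL/cmH2O.

50.0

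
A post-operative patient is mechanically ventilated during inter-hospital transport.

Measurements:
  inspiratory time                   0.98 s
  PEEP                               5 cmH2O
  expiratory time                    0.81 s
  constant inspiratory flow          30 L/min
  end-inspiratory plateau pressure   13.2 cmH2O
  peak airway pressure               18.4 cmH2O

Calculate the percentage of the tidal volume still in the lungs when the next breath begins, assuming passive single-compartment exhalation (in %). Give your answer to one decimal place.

Flow: 30 L/min ÷ 60 = 0.5 L/s.
Vt = flow × Ti = 0.5 L/s × 0.98 s × 1000 mL/L = 490.0 mL.
R = (PIP − Pplat)/V̇ = (18.4 − 13.2) / 0.5 = 5.2/0.5 = 10.4 cmH2O·s/L.
C = Vt/(Pplat − PEEP) = 490.0 / (13.2 − 5) = 490.0/8.2 = 59.756 mL/cmH2O.
τ = R × C = 10.4 × 0.05976 L/cmH2O = 0.6215 s.
Fraction remaining at end-expiration = e^(−Te/τ) = e^(−0.81/0.6215) = 0.2716 → 27.16%.

27.2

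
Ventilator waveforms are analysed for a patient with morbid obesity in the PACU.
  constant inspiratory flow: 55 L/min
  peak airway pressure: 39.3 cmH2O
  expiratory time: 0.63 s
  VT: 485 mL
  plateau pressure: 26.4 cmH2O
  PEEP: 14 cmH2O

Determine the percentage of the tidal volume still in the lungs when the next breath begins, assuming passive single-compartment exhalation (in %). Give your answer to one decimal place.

31.8

Flow: 55 L/min ÷ 60 = 0.9167 L/s.
R = (PIP − Pplat)/V̇ = (39.3 − 26.4) / 0.9167 = 12.9/0.9167 = 14.072 cmH2O·s/L.
C = Vt/(Pplat − PEEP) = 485.0 / (26.4 − 14) = 485.0/12.4 = 39.113 mL/cmH2O.
τ = R × C = 14.072 × 0.03911 L/cmH2O = 0.5504 s.
Fraction remaining at end-expiration = e^(−Te/τ) = e^(−0.63/0.5504) = 0.3183 → 31.83%.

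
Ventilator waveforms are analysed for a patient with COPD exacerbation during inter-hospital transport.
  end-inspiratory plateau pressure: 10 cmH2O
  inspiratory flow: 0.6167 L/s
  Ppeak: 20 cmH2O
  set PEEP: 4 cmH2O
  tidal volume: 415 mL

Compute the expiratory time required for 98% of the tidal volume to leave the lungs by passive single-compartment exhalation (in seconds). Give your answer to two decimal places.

4.39

R = (PIP − Pplat)/V̇ = (20 − 10) / 0.6167 = 10.0/0.6167 = 16.215 cmH2O·s/L.
C = Vt/(Pplat − PEEP) = 415.0 / (10 − 4) = 415.0/6.0 = 69.167 mL/cmH2O.
τ = R × C = 16.215 × 0.06917 L/cmH2O = 1.122 s.
t = −τ·ln(1 − 0.98) = −1.122·ln(0.02) = 4.389 s.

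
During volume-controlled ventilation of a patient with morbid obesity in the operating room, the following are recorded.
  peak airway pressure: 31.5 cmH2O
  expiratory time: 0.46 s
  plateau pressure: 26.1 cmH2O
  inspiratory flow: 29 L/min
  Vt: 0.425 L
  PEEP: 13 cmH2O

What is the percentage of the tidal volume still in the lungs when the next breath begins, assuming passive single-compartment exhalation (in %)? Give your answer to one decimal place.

28.1

Flow: 29 L/min ÷ 60 = 0.4833 L/s.
R = (PIP − Pplat)/V̇ = (31.5 − 26.1) / 0.4833 = 5.4/0.4833 = 11.173 cmH2O·s/L.
C = Vt/(Pplat − PEEP) = 425.0 / (26.1 − 13) = 425.0/13.1 = 32.443 mL/cmH2O.
τ = R × C = 11.173 × 0.03244 L/cmH2O = 0.3625 s.
Fraction remaining at end-expiration = e^(−Te/τ) = e^(−0.46/0.3625) = 0.2811 → 28.11%.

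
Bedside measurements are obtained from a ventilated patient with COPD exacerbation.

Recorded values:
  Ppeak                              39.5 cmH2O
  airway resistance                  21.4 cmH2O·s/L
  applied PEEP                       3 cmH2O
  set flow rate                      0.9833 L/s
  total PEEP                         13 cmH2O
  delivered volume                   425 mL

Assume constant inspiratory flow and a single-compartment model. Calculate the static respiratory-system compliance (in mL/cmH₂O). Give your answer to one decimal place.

77.9

Total PEEP = 13 cmH2O (set 3 + intrinsic 10); this is the baseline alveolar pressure.
Equation of motion (constant flow): PIP = Vt/C + R·V̇ + PEEP.
Vt/C = PIP − R·V̇ − PEEP = 39.5 − 21.4×0.9833 − 13 = 39.5 − 21.043 − 13 = 5.457 cmH2O.
C = Vt / 5.457 = 425 / 5.457 = 77.882 mL/cmH2O.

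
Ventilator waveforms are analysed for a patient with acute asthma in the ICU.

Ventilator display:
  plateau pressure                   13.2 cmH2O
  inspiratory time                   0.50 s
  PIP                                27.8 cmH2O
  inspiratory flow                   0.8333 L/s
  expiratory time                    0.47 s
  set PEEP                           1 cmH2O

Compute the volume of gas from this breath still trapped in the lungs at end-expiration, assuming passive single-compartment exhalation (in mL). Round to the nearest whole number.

Vt = flow × Ti = 0.8333 L/s × 0.50 s × 1000 mL/L = 416.65 mL.
R = (PIP − Pplat)/V̇ = (27.8 − 13.2) / 0.8333 = 14.6/0.8333 = 17.521 cmH2O·s/L.
C = Vt/(Pplat − PEEP) = 416.65 / (13.2 − 1) = 416.65/12.2 = 34.152 mL/cmH2O.
τ = R × C = 17.521 × 0.03415 L/cmH2O = 0.5983 s.
Fraction remaining = e^(−Te/τ) = e^(−0.47/0.5983) = 0.4559.
Trapped volume = 416.65 × 0.4559 = 189.95 mL.

190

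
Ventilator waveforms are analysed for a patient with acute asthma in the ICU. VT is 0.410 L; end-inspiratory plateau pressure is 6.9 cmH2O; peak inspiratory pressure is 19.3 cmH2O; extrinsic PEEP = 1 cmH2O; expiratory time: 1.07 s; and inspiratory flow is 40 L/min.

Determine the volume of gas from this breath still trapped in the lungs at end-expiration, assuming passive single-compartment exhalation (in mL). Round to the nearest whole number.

179

Flow: 40 L/min ÷ 60 = 0.6667 L/s.
R = (PIP − Pplat)/V̇ = (19.3 − 6.9) / 0.6667 = 12.4/0.6667 = 18.599 cmH2O·s/L.
C = Vt/(Pplat − PEEP) = 410.0 / (6.9 − 1) = 410.0/5.9 = 69.492 mL/cmH2O.
τ = R × C = 18.599 × 0.06949 L/cmH2O = 1.292 s.
Fraction remaining = e^(−Te/τ) = e^(−1.07/1.292) = 0.4368.
Trapped volume = 410.0 × 0.4368 = 179.09 mL.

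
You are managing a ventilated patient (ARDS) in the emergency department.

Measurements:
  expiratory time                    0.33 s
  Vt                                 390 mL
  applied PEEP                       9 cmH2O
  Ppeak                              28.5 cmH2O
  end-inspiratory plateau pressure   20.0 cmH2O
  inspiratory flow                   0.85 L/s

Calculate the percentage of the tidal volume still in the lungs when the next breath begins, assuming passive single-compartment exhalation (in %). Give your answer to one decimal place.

R = (PIP − Pplat)/V̇ = (28.5 − 20.0) / 0.85 = 8.5/0.85 = 10.0 cmH2O·s/L.
C = Vt/(Pplat − PEEP) = 390.0 / (20.0 − 9) = 390.0/11.0 = 35.455 mL/cmH2O.
τ = R × C = 10.0 × 0.03546 L/cmH2O = 0.3546 s.
Fraction remaining at end-expiration = e^(−Te/τ) = e^(−0.33/0.3546) = 0.3943 → 39.43%.

39.4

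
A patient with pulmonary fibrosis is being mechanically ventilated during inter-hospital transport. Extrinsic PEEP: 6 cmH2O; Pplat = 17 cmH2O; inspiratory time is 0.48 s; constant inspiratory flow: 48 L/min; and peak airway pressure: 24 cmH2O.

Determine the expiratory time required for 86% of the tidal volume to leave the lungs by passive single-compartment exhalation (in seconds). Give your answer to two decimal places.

0.60

Flow: 48 L/min ÷ 60 = 0.8 L/s.
Vt = flow × Ti = 0.8 L/s × 0.48 s × 1000 mL/L = 384.0 mL.
R = (PIP − Pplat)/V̇ = (24 − 17) / 0.8 = 7.0/0.8 = 8.75 cmH2O·s/L.
C = Vt/(Pplat − PEEP) = 384.0 / (17 − 6) = 384.0/11.0 = 34.909 mL/cmH2O.
τ = R × C = 8.75 × 0.03491 L/cmH2O = 0.3055 s.
t = −τ·ln(1 − 0.86) = −0.3055·ln(0.14) = 0.6006 s.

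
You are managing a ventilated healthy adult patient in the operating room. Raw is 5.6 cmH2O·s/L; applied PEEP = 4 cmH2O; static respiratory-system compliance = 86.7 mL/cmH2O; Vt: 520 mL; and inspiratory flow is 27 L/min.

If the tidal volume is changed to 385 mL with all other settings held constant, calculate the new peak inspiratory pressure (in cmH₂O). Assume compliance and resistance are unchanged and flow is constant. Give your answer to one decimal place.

Flow: 27 L/min ÷ 60 = 0.45 L/s.
PIP = Vt/C + R·V̇ + PEEP (constant-flow equation of motion).
Only the elastic term changes: ΔPIP = ΔVt / C = (385 − 520) / 86.7 = -1.557 cmH2O.
Original PIP = 520/86.7 + 5.6×0.45 + 4 = 12.518 cmH2O; new PIP = 12.518 + (-1.557) = 10.961 cmH2O.

11.0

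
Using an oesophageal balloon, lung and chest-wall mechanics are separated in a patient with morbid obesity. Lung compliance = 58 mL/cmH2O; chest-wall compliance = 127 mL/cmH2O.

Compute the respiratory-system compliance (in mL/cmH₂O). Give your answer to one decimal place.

Lung and chest wall are elastances in series: 1/Crs = 1/CL + 1/Ccw.
1/Crs = 1/58 + 1/127 = 0.02512.
Crs = 39.809 mL/cmH2O.

39.8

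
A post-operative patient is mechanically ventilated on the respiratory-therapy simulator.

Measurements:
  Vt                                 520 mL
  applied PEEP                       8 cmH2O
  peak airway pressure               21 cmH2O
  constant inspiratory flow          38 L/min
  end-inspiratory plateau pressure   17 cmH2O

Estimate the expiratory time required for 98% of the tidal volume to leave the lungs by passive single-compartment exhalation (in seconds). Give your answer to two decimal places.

Flow: 38 L/min ÷ 60 = 0.6333 L/s.
R = (PIP − Pplat)/V̇ = (21 − 17) / 0.6333 = 4.0/0.6333 = 6.316 cmH2O·s/L.
C = Vt/(Pplat − PEEP) = 520.0 / (17 − 8) = 520.0/9.0 = 57.778 mL/cmH2O.
τ = R × C = 6.316 × 0.05778 L/cmH2O = 0.3649 s.
t = −τ·ln(1 − 0.98) = −0.3649·ln(0.02) = 1.427 s.

1.43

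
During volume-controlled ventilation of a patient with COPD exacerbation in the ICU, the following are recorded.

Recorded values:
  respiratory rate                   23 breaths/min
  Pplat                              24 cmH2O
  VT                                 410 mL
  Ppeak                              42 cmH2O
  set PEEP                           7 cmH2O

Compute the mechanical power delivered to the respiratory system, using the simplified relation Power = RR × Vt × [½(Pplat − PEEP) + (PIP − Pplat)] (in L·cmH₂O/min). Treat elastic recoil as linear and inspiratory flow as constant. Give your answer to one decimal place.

Per-breath work = Vt × [½(Pplat−PEEP) + (PIP−Pplat)] = 0.410 × [0.5×17.0 + 18.0] = 0.410 × 26.5 = 10.865 L·cmH2O.
Power = 23 × 10.865 = 249.9 L·cmH2O/min.

249.9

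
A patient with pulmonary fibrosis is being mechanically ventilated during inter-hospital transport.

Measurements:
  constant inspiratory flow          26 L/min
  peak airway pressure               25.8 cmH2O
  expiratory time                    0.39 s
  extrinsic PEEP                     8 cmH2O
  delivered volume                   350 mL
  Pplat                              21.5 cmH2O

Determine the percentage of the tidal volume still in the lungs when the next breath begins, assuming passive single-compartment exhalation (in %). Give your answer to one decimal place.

Flow: 26 L/min ÷ 60 = 0.4333 L/s.
R = (PIP − Pplat)/V̇ = (25.8 − 21.5) / 0.4333 = 4.3/0.4333 = 9.924 cmH2O·s/L.
C = Vt/(Pplat − PEEP) = 350.0 / (21.5 − 8) = 350.0/13.5 = 25.926 mL/cmH2O.
τ = R × C = 9.924 × 0.02593 L/cmH2O = 0.2573 s.
Fraction remaining at end-expiration = e^(−Te/τ) = e^(−0.39/0.2573) = 0.2196 → 21.96%.

22.0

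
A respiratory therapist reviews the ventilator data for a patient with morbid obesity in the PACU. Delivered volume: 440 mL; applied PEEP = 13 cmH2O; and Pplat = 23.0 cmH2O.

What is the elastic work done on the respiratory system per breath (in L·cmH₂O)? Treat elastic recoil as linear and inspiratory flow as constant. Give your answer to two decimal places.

2.20

Elastic work ≈ ½ × (Pplat − PEEP) × Vt = 0.5 × (23.0 − 13) × 0.440 L = 0.5 × 10.0 × 0.440 = 2.2 L·cmH2O.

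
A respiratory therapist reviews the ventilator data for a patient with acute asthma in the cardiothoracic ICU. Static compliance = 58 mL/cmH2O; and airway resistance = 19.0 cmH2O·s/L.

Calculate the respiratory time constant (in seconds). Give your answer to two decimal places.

1.10

τ = R × C = 19.0 × 58 mL/cmH2O = 19.0 × 0.058 L/cmH2O = 1.102 s.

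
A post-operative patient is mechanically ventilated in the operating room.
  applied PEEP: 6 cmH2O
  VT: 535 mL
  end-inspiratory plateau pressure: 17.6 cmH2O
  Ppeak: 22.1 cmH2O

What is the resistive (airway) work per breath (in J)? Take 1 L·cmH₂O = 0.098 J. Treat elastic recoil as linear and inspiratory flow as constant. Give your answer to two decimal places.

0.24

With constant inspiratory flow the resistive pressure is constant at PIP − Pplat = 22.1 − 17.6 = 4.5 cmH2O, so resistive work = 4.5 × 0.535 = 2.408 L·cmH2O.
× 0.098 J/(L·cmH2O) → 0.236 J.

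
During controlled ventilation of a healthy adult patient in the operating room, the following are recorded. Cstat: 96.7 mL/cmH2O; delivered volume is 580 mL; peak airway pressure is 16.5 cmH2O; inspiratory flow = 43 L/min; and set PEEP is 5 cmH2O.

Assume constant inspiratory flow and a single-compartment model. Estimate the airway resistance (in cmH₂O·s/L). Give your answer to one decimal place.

7.7

Flow: 43 L/min ÷ 60 = 0.7167 L/s.
Equation of motion (constant flow): PIP = Vt/C + R·V̇ + PEEP.
R·V̇ = PIP − Vt/C − PEEP = 16.5 − 580/96.7 − 5 = 16.5 − 5.998 − 5 = 5.502 cmH2O.
R = 5.502 / 0.7167 = 7.677 cmH2O·s/L.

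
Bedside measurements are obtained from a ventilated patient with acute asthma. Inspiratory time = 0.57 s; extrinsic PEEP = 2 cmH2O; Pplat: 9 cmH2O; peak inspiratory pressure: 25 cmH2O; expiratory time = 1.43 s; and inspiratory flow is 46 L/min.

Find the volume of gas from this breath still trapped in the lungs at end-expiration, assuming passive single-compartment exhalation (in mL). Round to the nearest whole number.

146

Flow: 46 L/min ÷ 60 = 0.7667 L/s.
Vt = flow × Ti = 0.7667 L/s × 0.57 s × 1000 mL/L = 437.02 mL.
R = (PIP − Pplat)/V̇ = (25 − 9) / 0.7667 = 16.0/0.7667 = 20.869 cmH2O·s/L.
C = Vt/(Pplat − PEEP) = 437.02 / (9 − 2) = 437.02/7.0 = 62.431 mL/cmH2O.
τ = R × C = 20.869 × 0.06243 L/cmH2O = 1.303 s.
Fraction remaining = e^(−Te/τ) = e^(−1.43/1.303) = 0.3337.
Trapped volume = 437.02 × 0.3337 = 145.83 mL.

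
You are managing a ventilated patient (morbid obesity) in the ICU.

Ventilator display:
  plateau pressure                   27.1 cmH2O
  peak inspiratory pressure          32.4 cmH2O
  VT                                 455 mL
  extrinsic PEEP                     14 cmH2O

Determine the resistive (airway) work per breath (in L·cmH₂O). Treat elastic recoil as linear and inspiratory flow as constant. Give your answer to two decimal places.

With constant inspiratory flow the resistive pressure is constant at PIP − Pplat = 32.4 − 27.1 = 5.3 cmH2O, so resistive work = 5.3 × 0.455 = 2.412 L·cmH2O.

2.41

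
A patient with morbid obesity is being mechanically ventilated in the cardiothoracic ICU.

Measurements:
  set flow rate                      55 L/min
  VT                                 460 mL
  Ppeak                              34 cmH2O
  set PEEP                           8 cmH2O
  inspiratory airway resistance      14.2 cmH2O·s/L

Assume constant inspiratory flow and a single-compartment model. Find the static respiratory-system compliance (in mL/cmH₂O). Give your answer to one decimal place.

35.4

Flow: 55 L/min ÷ 60 = 0.9167 L/s.
Equation of motion (constant flow): PIP = Vt/C + R·V̇ + PEEP.
Vt/C = PIP − R·V̇ − PEEP = 34 − 14.2×0.9167 − 8 = 34 − 13.017 − 8 = 12.983 cmH2O.
C = Vt / 12.983 = 460 / 12.983 = 35.431 mL/cmH2O.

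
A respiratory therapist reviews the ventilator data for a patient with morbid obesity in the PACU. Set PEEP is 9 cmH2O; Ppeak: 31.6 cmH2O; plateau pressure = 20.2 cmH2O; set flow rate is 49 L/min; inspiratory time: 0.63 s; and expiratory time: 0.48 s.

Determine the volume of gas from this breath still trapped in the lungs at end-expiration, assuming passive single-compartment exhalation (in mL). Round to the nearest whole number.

Flow: 49 L/min ÷ 60 = 0.8167 L/s.
Vt = flow × Ti = 0.8167 L/s × 0.63 s × 1000 mL/L = 514.52 mL.
R = (PIP − Pplat)/V̇ = (31.6 − 20.2) / 0.8167 = 11.4/0.8167 = 13.959 cmH2O·s/L.
C = Vt/(Pplat − PEEP) = 514.52 / (20.2 − 9) = 514.52/11.2 = 45.939 mL/cmH2O.
τ = R × C = 13.959 × 0.04594 L/cmH2O = 0.6413 s.
Fraction remaining = e^(−Te/τ) = e^(−0.48/0.6413) = 0.4731.
Trapped volume = 514.52 × 0.4731 = 243.42 mL.

243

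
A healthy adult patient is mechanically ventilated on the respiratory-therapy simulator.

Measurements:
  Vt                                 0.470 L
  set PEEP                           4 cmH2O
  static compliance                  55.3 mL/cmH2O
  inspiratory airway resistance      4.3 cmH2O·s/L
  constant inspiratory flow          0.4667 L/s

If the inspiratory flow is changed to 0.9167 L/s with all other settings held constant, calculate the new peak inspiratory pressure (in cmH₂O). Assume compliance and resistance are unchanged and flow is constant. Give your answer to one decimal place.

16.4

PIP = Vt/C + R·V̇ + PEEP (constant-flow equation of motion).
Only the resistive term changes: ΔPIP = R × ΔV̇ = 4.3 × (0.9167 − 0.4667) = 4.3 × 0.45 = 1.935 cmH2O.
Original PIP = 470/55.3 + 4.3×0.4667 + 4 = 14.506 cmH2O; new PIP = 14.506 + (1.935) = 16.441 cmH2O.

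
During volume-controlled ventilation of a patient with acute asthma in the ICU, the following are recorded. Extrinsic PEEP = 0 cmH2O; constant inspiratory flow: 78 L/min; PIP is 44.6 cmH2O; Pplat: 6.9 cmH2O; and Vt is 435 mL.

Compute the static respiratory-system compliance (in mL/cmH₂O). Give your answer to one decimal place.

63.0

Cstat = Vt / (Pplat − PEEP) = 435 / (6.9 − 0) = 435 / 6.9 = 63.043 mL/cmH2O.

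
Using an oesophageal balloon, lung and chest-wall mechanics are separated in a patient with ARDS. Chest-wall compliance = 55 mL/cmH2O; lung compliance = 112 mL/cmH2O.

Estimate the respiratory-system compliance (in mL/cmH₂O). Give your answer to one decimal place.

Lung and chest wall are elastances in series: 1/Crs = 1/CL + 1/Ccw.
1/Crs = 1/112 + 1/55 = 0.02711.
Crs = 36.887 mL/cmH2O.

36.9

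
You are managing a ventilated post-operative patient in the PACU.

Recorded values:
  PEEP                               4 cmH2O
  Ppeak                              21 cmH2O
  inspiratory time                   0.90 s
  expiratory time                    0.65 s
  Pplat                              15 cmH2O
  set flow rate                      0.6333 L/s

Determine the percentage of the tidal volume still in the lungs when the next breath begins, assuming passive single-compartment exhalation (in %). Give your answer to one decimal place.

26.6

Vt = flow × Ti = 0.6333 L/s × 0.90 s × 1000 mL/L = 569.97 mL.
R = (PIP − Pplat)/V̇ = (21 − 15) / 0.6333 = 6.0/0.6333 = 9.474 cmH2O·s/L.
C = Vt/(Pplat − PEEP) = 569.97 / (15 − 4) = 569.97/11.0 = 51.815 mL/cmH2O.
τ = R × C = 9.474 × 0.05182 L/cmH2O = 0.4909 s.
Fraction remaining at end-expiration = e^(−Te/τ) = e^(−0.65/0.4909) = 0.266 → 26.6%.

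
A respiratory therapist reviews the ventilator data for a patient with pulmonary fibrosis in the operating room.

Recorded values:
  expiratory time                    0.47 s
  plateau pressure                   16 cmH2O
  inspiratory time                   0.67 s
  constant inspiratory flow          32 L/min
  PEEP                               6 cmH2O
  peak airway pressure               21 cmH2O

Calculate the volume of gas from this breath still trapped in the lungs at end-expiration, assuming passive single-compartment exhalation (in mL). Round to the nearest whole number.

Flow: 32 L/min ÷ 60 = 0.5333 L/s.
Vt = flow × Ti = 0.5333 L/s × 0.67 s × 1000 mL/L = 357.31 mL.
R = (PIP − Pplat)/V̇ = (21 − 16) / 0.5333 = 5.0/0.5333 = 9.376 cmH2O·s/L.
C = Vt/(Pplat − PEEP) = 357.31 / (16 − 6) = 357.31/10.0 = 35.731 mL/cmH2O.
τ = R × C = 9.376 × 0.03573 L/cmH2O = 0.335 s.
Fraction remaining = e^(−Te/τ) = e^(−0.47/0.335) = 0.2459.
Trapped volume = 357.31 × 0.2459 = 87.863 mL.

88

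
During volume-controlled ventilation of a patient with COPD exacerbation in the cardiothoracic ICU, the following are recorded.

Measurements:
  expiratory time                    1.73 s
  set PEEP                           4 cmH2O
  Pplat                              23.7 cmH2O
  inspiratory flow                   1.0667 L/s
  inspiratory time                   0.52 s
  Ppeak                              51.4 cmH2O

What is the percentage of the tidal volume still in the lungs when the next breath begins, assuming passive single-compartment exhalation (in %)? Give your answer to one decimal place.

Vt = flow × Ti = 1.0667 L/s × 0.52 s × 1000 mL/L = 554.68 mL.
R = (PIP − Pplat)/V̇ = (51.4 − 23.7) / 1.0667 = 27.7/1.0667 = 25.968 cmH2O·s/L.
C = Vt/(Pplat − PEEP) = 554.68 / (23.7 − 4) = 554.68/19.7 = 28.156 mL/cmH2O.
τ = R × C = 25.968 × 0.02816 L/cmH2O = 0.7313 s.
Fraction remaining at end-expiration = e^(−Te/τ) = e^(−1.73/0.7313) = 0.09389 → 9.389%.

9.4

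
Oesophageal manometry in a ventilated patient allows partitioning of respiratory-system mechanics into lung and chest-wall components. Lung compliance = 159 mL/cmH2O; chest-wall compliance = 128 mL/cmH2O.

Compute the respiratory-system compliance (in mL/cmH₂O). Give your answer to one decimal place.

70.9

Lung and chest wall are elastances in series: 1/Crs = 1/CL + 1/Ccw.
1/Crs = 1/159 + 1/128 = 0.0141.
Crs = 70.922 mL/cmH2O.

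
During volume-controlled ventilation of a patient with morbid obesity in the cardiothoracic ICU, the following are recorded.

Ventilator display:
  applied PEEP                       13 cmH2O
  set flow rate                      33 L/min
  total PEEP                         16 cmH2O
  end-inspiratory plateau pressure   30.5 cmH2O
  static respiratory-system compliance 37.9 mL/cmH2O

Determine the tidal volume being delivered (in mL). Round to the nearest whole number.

550

End-expiratory occlusion gives total PEEP = 16 cmH2O (intrinsic PEEP = 16 − 13 = 3). Use total PEEP for the elastic gradient.
Vt = Cstat × (Pplat − PEEPtotal) = 37.9 × (30.5 − 16) = 37.9 × 14.5 = 549.55 mL.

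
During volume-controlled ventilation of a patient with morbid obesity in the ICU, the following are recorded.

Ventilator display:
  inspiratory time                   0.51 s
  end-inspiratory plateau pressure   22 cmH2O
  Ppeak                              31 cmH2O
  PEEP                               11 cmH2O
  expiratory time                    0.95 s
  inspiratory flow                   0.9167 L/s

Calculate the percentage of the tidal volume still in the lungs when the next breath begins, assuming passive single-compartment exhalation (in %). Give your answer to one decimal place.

Vt = flow × Ti = 0.9167 L/s × 0.51 s × 1000 mL/L = 467.52 mL.
R = (PIP − Pplat)/V̇ = (31 − 22) / 0.9167 = 9.0/0.9167 = 9.818 cmH2O·s/L.
C = Vt/(Pplat − PEEP) = 467.52 / (22 − 11) = 467.52/11.0 = 42.502 mL/cmH2O.
τ = R × C = 9.818 × 0.0425 L/cmH2O = 0.4173 s.
Fraction remaining at end-expiration = e^(−Te/τ) = e^(−0.95/0.4173) = 0.1026 → 10.26%.

10.3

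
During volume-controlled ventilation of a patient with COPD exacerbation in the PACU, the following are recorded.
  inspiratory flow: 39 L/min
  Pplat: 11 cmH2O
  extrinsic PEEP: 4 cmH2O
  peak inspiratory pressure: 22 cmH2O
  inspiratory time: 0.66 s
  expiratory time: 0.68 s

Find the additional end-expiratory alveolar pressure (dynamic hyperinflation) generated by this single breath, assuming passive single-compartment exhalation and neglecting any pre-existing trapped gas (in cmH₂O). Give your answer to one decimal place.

Flow: 39 L/min ÷ 60 = 0.65 L/s.
Vt = flow × Ti = 0.65 L/s × 0.66 s × 1000 mL/L = 429.0 mL.
R = (PIP − Pplat)/V̇ = (22 − 11) / 0.65 = 11.0/0.65 = 16.923 cmH2O·s/L.
C = Vt/(Pplat − PEEP) = 429.0 / (11 − 4) = 429.0/7.0 = 61.286 mL/cmH2O.
τ = R × C = 16.923 × 0.06129 L/cmH2O = 1.037 s.
Fraction remaining = e^(−Te/τ) = e^(−0.68/1.037) = 0.5191; trapped volume = 429.0 × 0.5191 = 222.69 mL.
Additional alveolar pressure from trapping ≈ V_trapped / C = 222.69 / 61.286 = 3.634 cmH2O.

3.6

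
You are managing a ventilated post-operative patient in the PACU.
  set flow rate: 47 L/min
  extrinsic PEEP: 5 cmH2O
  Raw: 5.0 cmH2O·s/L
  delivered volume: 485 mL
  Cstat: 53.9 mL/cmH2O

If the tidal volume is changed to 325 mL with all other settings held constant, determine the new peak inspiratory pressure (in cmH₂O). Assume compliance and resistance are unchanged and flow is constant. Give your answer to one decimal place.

14.9

Flow: 47 L/min ÷ 60 = 0.7833 L/s.
PIP = Vt/C + R·V̇ + PEEP (constant-flow equation of motion).
Only the elastic term changes: ΔPIP = ΔVt / C = (325 − 485) / 53.9 = -2.968 cmH2O.
Original PIP = 485/53.9 + 5.0×0.7833 + 5 = 17.915 cmH2O; new PIP = 17.915 + (-2.968) = 14.947 cmH2O.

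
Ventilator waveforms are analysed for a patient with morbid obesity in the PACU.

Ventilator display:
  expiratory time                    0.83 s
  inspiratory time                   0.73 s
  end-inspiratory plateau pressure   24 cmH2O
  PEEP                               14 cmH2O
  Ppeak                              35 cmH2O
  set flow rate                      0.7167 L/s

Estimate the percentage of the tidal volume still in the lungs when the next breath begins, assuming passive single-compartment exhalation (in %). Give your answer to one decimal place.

35.6

Vt = flow × Ti = 0.7167 L/s × 0.73 s × 1000 mL/L = 523.19 mL.
R = (PIP − Pplat)/V̇ = (35 − 24) / 0.7167 = 11.0/0.7167 = 15.348 cmH2O·s/L.
C = Vt/(Pplat − PEEP) = 523.19 / (24 − 14) = 523.19/10.0 = 52.319 mL/cmH2O.
τ = R × C = 15.348 × 0.05232 L/cmH2O = 0.803 s.
Fraction remaining at end-expiration = e^(−Te/τ) = e^(−0.83/0.803) = 0.3557 → 35.57%.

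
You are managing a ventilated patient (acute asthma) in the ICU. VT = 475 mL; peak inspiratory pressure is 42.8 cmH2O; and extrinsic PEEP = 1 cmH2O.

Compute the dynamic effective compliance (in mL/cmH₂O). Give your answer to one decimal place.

11.4

Dynamic compliance = Vt / (PIP − PEEP) = 475 / (42.8 − 1) = 475 / 41.8 = 11.364 mL/cmH2O.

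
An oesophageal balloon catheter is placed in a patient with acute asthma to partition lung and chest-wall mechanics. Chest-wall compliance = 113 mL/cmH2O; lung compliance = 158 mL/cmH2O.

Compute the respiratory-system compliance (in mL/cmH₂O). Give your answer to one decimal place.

65.9

Lung and chest wall are elastances in series: 1/Crs = 1/CL + 1/Ccw.
1/Crs = 1/158 + 1/113 = 0.01518.
Crs = 65.876 mL/cmH2O.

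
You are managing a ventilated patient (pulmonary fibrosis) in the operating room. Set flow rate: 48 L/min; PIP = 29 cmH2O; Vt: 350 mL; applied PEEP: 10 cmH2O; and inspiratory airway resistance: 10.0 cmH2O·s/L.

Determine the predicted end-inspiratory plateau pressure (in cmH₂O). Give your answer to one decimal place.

Flow: 48 L/min ÷ 60 = 0.8 L/s.
Pplat = PIP − Raw × flow = 29 − 10.0 × 0.8 = 29 − 8.0 = 21.0 cmH2O.

21.0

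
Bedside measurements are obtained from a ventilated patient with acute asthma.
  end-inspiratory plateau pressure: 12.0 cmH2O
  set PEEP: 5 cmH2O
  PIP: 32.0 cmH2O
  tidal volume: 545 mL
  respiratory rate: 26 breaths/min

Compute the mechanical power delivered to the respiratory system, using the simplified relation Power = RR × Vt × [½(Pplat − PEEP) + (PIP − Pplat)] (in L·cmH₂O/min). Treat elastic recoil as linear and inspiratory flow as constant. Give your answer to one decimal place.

333.0

Per-breath work = Vt × [½(Pplat−PEEP) + (PIP−Pplat)] = 0.545 × [0.5×7.0 + 20.0] = 0.545 × 23.5 = 12.808 L·cmH2O.
Power = 26 × 12.808 = 333.01 L·cmH2O/min.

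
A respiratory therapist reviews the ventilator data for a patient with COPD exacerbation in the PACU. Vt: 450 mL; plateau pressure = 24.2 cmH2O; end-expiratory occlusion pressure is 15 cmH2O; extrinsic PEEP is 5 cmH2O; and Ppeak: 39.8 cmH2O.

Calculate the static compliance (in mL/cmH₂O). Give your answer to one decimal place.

End-expiratory occlusion gives total PEEP = 15 cmH2O (intrinsic PEEP = 15 − 5 = 10). Use total PEEP for the elastic gradient.
Cstat = Vt / (Pplat − PEEPtotal) = 450 / (24.2 − 15) = 450 / 9.2 = 48.913 mL/cmH2O.

48.9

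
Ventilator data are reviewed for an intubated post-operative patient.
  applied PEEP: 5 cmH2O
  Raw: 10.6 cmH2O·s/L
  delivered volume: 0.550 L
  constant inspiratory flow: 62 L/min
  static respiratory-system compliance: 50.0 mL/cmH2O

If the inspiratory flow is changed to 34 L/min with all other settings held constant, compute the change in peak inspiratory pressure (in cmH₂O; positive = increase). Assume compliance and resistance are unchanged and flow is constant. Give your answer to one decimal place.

Flow: 62 L/min ÷ 60 = 1.0333 L/s.
New flow: 34 L/min ÷ 60 = 0.5667 L/s.
PIP = Vt/C + R·V̇ + PEEP (constant-flow equation of motion).
Only the resistive term changes: ΔPIP = R × ΔV̇ = 10.6 × (0.5667 − 1.0333) = 10.6 × -0.4666 = -4.946 cmH2O.

-4.9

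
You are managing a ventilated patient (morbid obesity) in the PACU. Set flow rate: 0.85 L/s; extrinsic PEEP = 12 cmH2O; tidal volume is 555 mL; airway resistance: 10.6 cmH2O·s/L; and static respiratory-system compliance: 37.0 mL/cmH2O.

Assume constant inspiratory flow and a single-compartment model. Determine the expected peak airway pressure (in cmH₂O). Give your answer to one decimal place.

Equation of motion (constant flow): PIP = Vt/C + R·V̇ + PEEP.
PIP = 555/37.0 + 10.6×0.85 + 12 = 15.0 + 9.01 + 12 = 36.01 cmH2O.

36.0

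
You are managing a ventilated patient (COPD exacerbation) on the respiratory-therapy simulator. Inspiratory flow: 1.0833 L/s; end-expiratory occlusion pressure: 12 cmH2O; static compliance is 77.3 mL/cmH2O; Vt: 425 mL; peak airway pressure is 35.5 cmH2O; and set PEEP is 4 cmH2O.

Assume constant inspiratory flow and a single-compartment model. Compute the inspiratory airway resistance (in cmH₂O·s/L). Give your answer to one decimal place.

Total PEEP = 12 cmH2O (set 4 + intrinsic 8); this is the baseline alveolar pressure.
Equation of motion (constant flow): PIP = Vt/C + R·V̇ + PEEP.
R·V̇ = PIP − Vt/C − PEEP = 35.5 − 425/77.3 − 12 = 35.5 − 5.498 − 12 = 18.002 cmH2O.
R = 18.002 / 1.0833 = 16.618 cmH2O·s/L.

16.6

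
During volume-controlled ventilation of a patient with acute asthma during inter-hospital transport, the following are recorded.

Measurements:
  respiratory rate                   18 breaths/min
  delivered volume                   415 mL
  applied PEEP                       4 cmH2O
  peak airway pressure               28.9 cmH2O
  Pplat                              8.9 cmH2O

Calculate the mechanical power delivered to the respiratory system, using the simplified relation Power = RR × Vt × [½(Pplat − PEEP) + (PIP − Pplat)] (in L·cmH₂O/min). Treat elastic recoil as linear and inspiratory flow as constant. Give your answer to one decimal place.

Per-breath work = Vt × [½(Pplat−PEEP) + (PIP−Pplat)] = 0.415 × [0.5×4.9 + 20.0] = 0.415 × 22.45 = 9.317 L·cmH2O.
Power = 18 × 9.317 = 167.71 L·cmH2O/min.

167.7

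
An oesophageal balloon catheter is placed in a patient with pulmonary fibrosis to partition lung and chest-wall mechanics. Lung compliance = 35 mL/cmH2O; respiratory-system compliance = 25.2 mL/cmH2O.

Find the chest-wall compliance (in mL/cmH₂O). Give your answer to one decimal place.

90.0

1/Ccw = 1/Crs − 1/CL.
1/Ccw = 1/25.2 − 1/35 = 0.01111.
Ccw = 90.009 mL/cmH2O.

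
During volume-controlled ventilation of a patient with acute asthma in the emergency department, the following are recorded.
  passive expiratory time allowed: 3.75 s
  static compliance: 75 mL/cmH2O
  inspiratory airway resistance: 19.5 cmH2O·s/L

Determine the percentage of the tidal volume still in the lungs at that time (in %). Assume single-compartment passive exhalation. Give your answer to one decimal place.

τ = R × C = 19.5 × 75 mL/cmH2O = 19.5 × 0.075 L/cmH2O = 1.463 s.
Passive exhalation: V(t)/V₀ = e^(−t/τ) = e^(−3.75/1.463) = 0.07706.
Fraction remaining = 0.07706 → 7.706%.

7.7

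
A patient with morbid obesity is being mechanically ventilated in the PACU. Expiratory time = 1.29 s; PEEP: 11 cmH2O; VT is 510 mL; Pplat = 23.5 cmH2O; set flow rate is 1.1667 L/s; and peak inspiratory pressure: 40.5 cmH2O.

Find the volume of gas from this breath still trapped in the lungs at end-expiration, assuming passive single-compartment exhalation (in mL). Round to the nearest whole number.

58

R = (PIP − Pplat)/V̇ = (40.5 − 23.5) / 1.1667 = 17.0/1.1667 = 14.571 cmH2O·s/L.
C = Vt/(Pplat − PEEP) = 510.0 / (23.5 − 11) = 510.0/12.5 = 40.8 mL/cmH2O.
τ = R × C = 14.571 × 0.0408 L/cmH2O = 0.5945 s.
Fraction remaining = e^(−Te/τ) = e^(−1.29/0.5945) = 0.1142.
Trapped volume = 510.0 × 0.1142 = 58.242 mL.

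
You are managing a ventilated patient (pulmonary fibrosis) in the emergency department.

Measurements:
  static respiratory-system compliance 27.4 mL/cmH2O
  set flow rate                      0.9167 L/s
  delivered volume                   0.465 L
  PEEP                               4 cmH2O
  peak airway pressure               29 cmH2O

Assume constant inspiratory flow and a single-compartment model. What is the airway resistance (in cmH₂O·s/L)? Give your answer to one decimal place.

8.8

Equation of motion (constant flow): PIP = Vt/C + R·V̇ + PEEP.
R·V̇ = PIP − Vt/C − PEEP = 29 − 465/27.4 − 4 = 29 − 16.971 − 4 = 8.029 cmH2O.
R = 8.029 / 0.9167 = 8.759 cmH2O·s/L.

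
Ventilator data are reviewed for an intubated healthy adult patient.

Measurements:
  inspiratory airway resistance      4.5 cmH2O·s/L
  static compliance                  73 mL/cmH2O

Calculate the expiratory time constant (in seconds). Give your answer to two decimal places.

0.33

τ = R × C = 4.5 × 73 mL/cmH2O = 4.5 × 0.073 L/cmH2O = 0.3285 s.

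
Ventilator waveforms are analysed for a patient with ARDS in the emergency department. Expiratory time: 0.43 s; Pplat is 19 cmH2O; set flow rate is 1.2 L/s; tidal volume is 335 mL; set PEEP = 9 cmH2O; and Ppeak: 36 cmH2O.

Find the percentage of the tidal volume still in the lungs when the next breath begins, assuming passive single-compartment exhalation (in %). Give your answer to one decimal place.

40.4

R = (PIP − Pplat)/V̇ = (36 − 19) / 1.2 = 17.0/1.2 = 14.167 cmH2O·s/L.
C = Vt/(Pplat − PEEP) = 335.0 / (19 − 9) = 335.0/10.0 = 33.5 mL/cmH2O.
τ = R × C = 14.167 × 0.0335 L/cmH2O = 0.4746 s.
Fraction remaining at end-expiration = e^(−Te/τ) = e^(−0.43/0.4746) = 0.4041 → 40.41%.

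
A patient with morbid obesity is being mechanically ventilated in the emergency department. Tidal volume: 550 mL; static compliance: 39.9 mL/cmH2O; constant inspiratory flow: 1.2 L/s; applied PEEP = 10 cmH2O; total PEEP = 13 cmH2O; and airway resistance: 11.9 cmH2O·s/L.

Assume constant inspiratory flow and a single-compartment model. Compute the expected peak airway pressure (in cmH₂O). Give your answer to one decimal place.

Total PEEP = 13 cmH2O (set 10 + intrinsic 3); this is the baseline alveolar pressure.
Equation of motion (constant flow): PIP = Vt/C + R·V̇ + PEEP.
PIP = 550/39.9 + 11.9×1.2 + 13 = 13.784 + 14.28 + 13 = 41.064 cmH2O.

41.1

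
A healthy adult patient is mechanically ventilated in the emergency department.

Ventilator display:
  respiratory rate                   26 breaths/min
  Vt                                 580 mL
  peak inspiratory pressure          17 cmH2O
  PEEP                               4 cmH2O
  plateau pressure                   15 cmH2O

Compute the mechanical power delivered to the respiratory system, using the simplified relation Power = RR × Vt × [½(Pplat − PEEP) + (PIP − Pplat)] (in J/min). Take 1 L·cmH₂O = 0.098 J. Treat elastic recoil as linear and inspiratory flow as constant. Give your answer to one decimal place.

Per-breath work = Vt × [½(Pplat−PEEP) + (PIP−Pplat)] = 0.580 × [0.5×11.0 + 2.0] = 0.580 × 7.5 = 4.35 L·cmH2O.
Power = 26 × 4.35 = 113.1 L·cmH2O/min.
× 0.098 J/(L·cmH2O) → 11.084 J/min.

11.1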